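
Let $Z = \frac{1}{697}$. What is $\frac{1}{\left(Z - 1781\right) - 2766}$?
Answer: $- \frac{697}{3169258} \approx -0.00021993$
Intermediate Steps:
$Z = \frac{1}{697} \approx 0.0014347$
$\frac{1}{\left(Z - 1781\right) - 2766} = \frac{1}{\left(\frac{1}{697} - 1781\right) - 2766} = \frac{1}{- \frac{1241356}{697} - 2766} = \frac{1}{- \frac{3169258}{697}} = - \frac{697}{3169258}$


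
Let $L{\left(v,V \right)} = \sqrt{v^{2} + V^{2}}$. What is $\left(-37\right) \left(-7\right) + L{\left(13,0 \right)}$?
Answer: $272$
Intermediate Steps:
$L{\left(v,V \right)} = \sqrt{V^{2} + v^{2}}$
$\left(-37\right) \left(-7\right) + L{\left(13,0 \right)} = \left(-37\right) \left(-7\right) + \sqrt{0^{2} + 13^{2}} = 259 + \sqrt{0 + 169} = 259 + \sqrt{169} = 259 + 13 = 272$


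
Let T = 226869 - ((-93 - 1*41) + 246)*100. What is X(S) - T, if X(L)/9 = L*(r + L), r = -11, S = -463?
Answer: 1759489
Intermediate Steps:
X(L) = 9*L*(-11 + L) (X(L) = 9*(L*(-11 + L)) = 9*L*(-11 + L))
T = 215669 (T = 226869 - ((-93 - 41) + 246)*100 = 226869 - (-134 + 246)*100 = 226869 - 112*100 = 226869 - 1*11200 = 226869 - 11200 = 215669)
X(S) - T = 9*(-463)*(-11 - 463) - 1*215669 = 9*(-463)*(-474) - 215669 = 1975158 - 215669 = 1759489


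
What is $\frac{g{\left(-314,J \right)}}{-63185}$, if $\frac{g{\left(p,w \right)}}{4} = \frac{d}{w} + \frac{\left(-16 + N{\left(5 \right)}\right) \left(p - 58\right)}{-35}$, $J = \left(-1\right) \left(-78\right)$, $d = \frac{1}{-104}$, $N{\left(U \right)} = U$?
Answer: $\frac{33194339}{4484871300} \approx 0.0074014$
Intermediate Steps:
$d = - \frac{1}{104} \approx -0.0096154$
$J = 78$
$g{\left(p,w \right)} = - \frac{2552}{35} - \frac{1}{26 w} + \frac{44 p}{35}$ ($g{\left(p,w \right)} = 4 \left(- \frac{1}{104 w} + \frac{\left(-16 + 5\right) \left(p - 58\right)}{-35}\right) = 4 \left(- \frac{1}{104 w} + - 11 \left(-58 + p\right) \left(- \frac{1}{35}\right)\right) = 4 \left(- \frac{1}{104 w} + \left(638 - 11 p\right) \left(- \frac{1}{35}\right)\right) = 4 \left(- \frac{1}{104 w} + \left(- \frac{638}{35} + \frac{11 p}{35}\right)\right) = 4 \left(- \frac{638}{35} - \frac{1}{104 w} + \frac{11 p}{35}\right) = - \frac{2552}{35} - \frac{1}{26 w} + \frac{44 p}{35}$)
$\frac{g{\left(-314,J \right)}}{-63185} = \frac{\frac{1}{910} \cdot \frac{1}{78} \left(-35 - 89232 \left(58 - -314\right)\right)}{-63185} = \frac{1}{910} \cdot \frac{1}{78} \left(-35 - 89232 \left(58 + 314\right)\right) \left(- \frac{1}{63185}\right) = \frac{1}{910} \cdot \frac{1}{78} \left(-35 - 89232 \cdot 372\right) \left(- \frac{1}{63185}\right) = \frac{1}{910} \cdot \frac{1}{78} \left(-35 - 33194304\right) \left(- \frac{1}{63185}\right) = \frac{1}{910} \cdot \frac{1}{78} \left(-33194339\right) \left(- \frac{1}{63185}\right) = \left(- \frac{33194339}{70980}\right) \left(- \frac{1}{63185}\right) = \frac{33194339}{4484871300}$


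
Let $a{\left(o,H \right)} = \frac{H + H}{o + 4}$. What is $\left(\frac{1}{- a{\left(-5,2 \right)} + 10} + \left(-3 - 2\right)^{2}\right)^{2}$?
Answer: $\frac{123201}{196} \approx 628.58$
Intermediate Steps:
$a{\left(o,H \right)} = \frac{2 H}{4 + o}$
$\left(\frac{1}{- a{\left(-5,2 \right)} + 10} + \left(-3 - 2\right)^{2}\right)^{2} = \left(\frac{1}{- \frac{2 \cdot 2}{4 - 5} + 10} + \left(-3 - 2\right)^{2}\right)^{2} = \left(\frac{1}{- \frac{2 \cdot 2}{-1} + 10} + \left(-5\right)^{2}\right)^{2} = \left(\frac{1}{- 2 \cdot 2 \left(-1\right) + 10} + 25\right)^{2} = \left(\frac{1}{\left(-1\right) \left(-4\right) + 10} + 25\right)^{2} = \left(\frac{1}{4 + 10} + 25\right)^{2} = \left(\frac{1}{14} + 25\right)^{2} = \left(\frac{351}{14}\right)^{2} = \frac{123201}{196}$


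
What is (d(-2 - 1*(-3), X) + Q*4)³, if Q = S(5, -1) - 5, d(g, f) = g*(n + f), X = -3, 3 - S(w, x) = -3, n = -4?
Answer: -27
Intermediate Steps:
S(w, x) = 6 (S(w, x) = 3 - 1*(-3) = 3 + 3 = 6)
d(g, f) = g*(-4 + f)
Q = 1 (Q = 6 - 5 = 1)
(d(-2 - 1*(-3), X) + Q*4)³ = ((-2 - 1*(-3))*(-4 - 3) + 1*4)³ = ((-2 + 3)*(-7) + 4)³ = (1*(-7) + 4)³ = (-7 + 4)³ = (-3)³ = -27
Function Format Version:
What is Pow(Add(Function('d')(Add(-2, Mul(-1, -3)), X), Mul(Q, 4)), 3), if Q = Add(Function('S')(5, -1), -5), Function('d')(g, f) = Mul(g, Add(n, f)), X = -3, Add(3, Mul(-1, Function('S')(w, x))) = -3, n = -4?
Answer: -27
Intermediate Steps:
Function('S')(w, x) = 6 (Function('S')(w, x) = Add(3, Mul(-1, -3)) = Add(3, 3) = 6)
Function('d')(g, f) = Mul(g, Add(-4, f))
Q = 1 (Q = Add(6, -5) = 1)
Pow(Add(Function('d')(Add(-2, Mul(-1, -3)), X), Mul(Q, 4)), 3) = Pow(Add(Mul(Add(-2, Mul(-1, -3)), Add(-4, -3)), Mul(1, 4)), 3) = Pow(Add(Mul(Add(-2, 3), -7), 4), 3) = Pow(Add(Mul(1, -7), 4), 3) = Pow(Add(-7, 4), 3) = Pow(-3, 3) = -27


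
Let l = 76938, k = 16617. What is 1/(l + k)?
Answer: 1/93555 ≈ 1.0689e-5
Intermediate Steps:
1/(l + k) = 1/(76938 + 16617) = 1/93555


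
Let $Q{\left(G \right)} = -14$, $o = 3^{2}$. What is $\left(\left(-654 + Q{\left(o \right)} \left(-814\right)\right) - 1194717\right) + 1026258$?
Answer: $-157717$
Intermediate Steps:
$o = 9$
$\left(\left(-654 + Q{\left(o \right)} \left(-814\right)\right) - 1194717\right) + 1026258 = \left(\left(-654 - -11396\right) - 1194717\right) + 1026258 = \left(\left(-654 + 11396\right) - 1194717\right) + 1026258 = \left(10742 - 1194717\right) + 1026258 = -1183975 + 1026258 = -157717$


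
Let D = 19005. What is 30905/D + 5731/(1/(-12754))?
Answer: -39689592599/543 ≈ -7.3093e+7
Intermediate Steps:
30905/D + 5731/(1/(-12754)) = 30905/19005 + 5731/(1/(-12754)) = 30905*(1/19005) + 5731/(-1/12754) = 883/543 + 5731*(-12754) = 883/543 - 73093174 = -39689592599/543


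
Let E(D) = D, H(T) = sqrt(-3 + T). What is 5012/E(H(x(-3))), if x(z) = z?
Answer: -2506*I*sqrt(6)/3 ≈ -2046.1*I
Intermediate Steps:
5012/E(H(x(-3))) = 5012/(sqrt(-3 - 3)) = 5012/(sqrt(-6)) = 5012/((I*sqrt(6))) = 5012*(-I*sqrt(6)/6) = -2506*I*sqrt(6)/3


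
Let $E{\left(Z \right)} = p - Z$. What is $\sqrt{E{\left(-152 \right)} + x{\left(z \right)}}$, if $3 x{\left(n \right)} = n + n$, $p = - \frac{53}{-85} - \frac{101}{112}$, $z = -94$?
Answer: $\frac{\sqrt{4539992205}}{7140} \approx 9.4369$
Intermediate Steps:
$p = - \frac{2649}{9520}$ ($p = \left(-53\right) \left(- \frac{1}{85}\right) - \frac{101}{112} = \frac{53}{85} - \frac{101}{112} = - \frac{2649}{9520} \approx -0.27826$)
$x{\left(n \right)} = \frac{2 n}{3}$ ($x{\left(n \right)} = \frac{n + n}{3} = \frac{2 n}{3}$)
$E{\left(Z \right)} = - \frac{2649}{9520} - Z$
$\sqrt{E{\left(-152 \right)} + x{\left(z \right)}} = \sqrt{\left(- \frac{2649}{9520} - -152\right) + \frac{2}{3} \left(-94\right)} = \sqrt{\left(- \frac{2649}{9520} + 152\right) - \frac{188}{3}} = \sqrt{\frac{1444391}{9520} - \frac{188}{3}} = \sqrt{\frac{2543413}{28560}} = \frac{\sqrt{4539992205}}{7140}$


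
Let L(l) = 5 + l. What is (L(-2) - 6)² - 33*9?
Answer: -288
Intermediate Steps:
(L(-2) - 6)² - 33*9 = ((5 - 2) - 6)² - 33*9 = (3 - 6)² - 297 = (-3)² - 297 = 9 - 297 = -288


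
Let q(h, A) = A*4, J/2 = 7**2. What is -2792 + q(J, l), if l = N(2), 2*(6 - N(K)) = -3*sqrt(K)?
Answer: -2768 + 6*sqrt(2) ≈ -2759.5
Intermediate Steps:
J = 98 (J = 2*7**2 = 2*49 = 98)
N(K) = 6 + 3*sqrt(K)/2 (N(K) = 6 - (-3)*sqrt(K)/2 = 6 + 3*sqrt(K)/2)
l = 6 + 3*sqrt(2)/2 ≈ 8.1213
q(h, A) = 4*A
-2792 + q(J, l) = -2792 + 4*(6 + 3*sqrt(2)/2) = -2792 + (24 + 6*sqrt(2)) = -2768 + 6*sqrt(2)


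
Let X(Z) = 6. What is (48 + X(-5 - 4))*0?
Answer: 0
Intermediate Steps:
(48 + X(-5 - 4))*0 = (48 + 6)*0 = 54*0 = 0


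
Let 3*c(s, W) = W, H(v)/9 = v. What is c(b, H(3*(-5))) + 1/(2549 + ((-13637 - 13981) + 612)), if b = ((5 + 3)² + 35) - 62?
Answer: -1100566/24457 ≈ -45.000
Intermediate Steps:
H(v) = 9*v
b = 37 (b = (8² + 35) - 62 = (64 + 35) - 62 = 99 - 62 = 37)
c(s, W) = W/3
c(b, H(3*(-5))) + 1/(2549 + ((-13637 - 13981) + 612)) = (9*(3*(-5)))/3 + 1/(2549 + ((-13637 - 13981) + 612)) = (9*(-15))/3 + 1/(2549 + (-27618 + 612)) = (⅓)*(-135) + 1/(2549 - 27006) = -45 + 1/(-24457) = -45 - 1/24457 = -1100566/24457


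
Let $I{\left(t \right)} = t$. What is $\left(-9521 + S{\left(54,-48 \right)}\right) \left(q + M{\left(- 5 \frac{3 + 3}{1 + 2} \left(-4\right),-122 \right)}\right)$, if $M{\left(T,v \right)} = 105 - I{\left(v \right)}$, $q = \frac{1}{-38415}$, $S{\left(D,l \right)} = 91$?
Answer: $- \frac{16446304744}{7683} \approx -2.1406 \cdot 10^{6}$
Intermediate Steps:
$q = - \frac{1}{38415} \approx -2.6031 \cdot 10^{-5}$
$M{\left(T,v \right)} = 105 - v$
$\left(-9521 + S{\left(54,-48 \right)}\right) \left(q + M{\left(- 5 \frac{3 + 3}{1 + 2} \left(-4\right),-122 \right)}\right) = \left(-9521 + 91\right) \left(- \frac{1}{38415} + \left(105 - -122\right)\right) = - 9430 \left(- \frac{1}{38415} + \left(105 + 122\right)\right) = - 9430 \left(- \frac{1}{38415} + 227\right) = \left(-9430\right) \frac{8720204}{38415} = - \frac{16446304744}{7683}$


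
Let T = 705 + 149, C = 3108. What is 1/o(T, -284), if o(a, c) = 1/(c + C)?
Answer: 2824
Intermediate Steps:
T = 854
o(a, c) = 1/(3108 + c) (o(a, c) = 1/(c + 3108) = 1/(3108 + c))
1/o(T, -284) = 1/(1/(3108 - 284)) = 1/(1/2824) = 2824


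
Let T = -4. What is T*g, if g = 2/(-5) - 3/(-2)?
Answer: -22/5 ≈ -4.4000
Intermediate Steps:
g = 11/10 (g = 2*(-⅕) - 3*(-½) = -⅖ + 3/2 = 11/10 ≈ 1.1000)
T*g = -4*11/10 = -22/5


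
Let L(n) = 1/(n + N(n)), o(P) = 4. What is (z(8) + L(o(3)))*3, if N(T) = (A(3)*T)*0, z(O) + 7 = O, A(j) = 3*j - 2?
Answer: 15/4 ≈ 3.7500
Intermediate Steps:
A(j) = -2 + 3*j
z(O) = -7 + O
N(T) = 0 (N(T) = ((-2 + 3*3)*T)*0 = ((-2 + 9)*T)*0 = (7*T)*0 = 0)
L(n) = 1/n (L(n) = 1/(n + 0) = 1/n)
(z(8) + L(o(3)))*3 = ((-7 + 8) + 1/4)*3 = (1 + ¼)*3 = (5/4)*3 = 15/4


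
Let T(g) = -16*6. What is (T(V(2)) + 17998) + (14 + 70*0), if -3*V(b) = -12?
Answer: 17916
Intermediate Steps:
V(b) = 4 (V(b) = -1/3*(-12) = 4)
T(g) = -96
(T(V(2)) + 17998) + (14 + 70*0) = (-96 + 17998) + (14 + 70*0) = 17902 + (14 + 0) = 17902 + 14 = 17916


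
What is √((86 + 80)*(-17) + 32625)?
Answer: √29803 ≈ 172.64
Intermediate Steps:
√((86 + 80)*(-17) + 32625) = √(166*(-17) + 32625) = √(-2822 + 32625) = √29803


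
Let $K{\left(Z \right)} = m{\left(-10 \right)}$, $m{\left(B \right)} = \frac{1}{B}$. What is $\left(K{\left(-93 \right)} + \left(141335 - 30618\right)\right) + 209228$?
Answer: $\frac{3199449}{10} \approx 3.1995 \cdot 10^{5}$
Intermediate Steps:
$K{\left(Z \right)} = - \frac{1}{10}$ ($K{\left(Z \right)} = \frac{1}{-10} = - \frac{1}{10}$)
$\left(K{\left(-93 \right)} + \left(141335 - 30618\right)\right) + 209228 = \left(- \frac{1}{10} + \left(141335 - 30618\right)\right) + 209228 = \left(- \frac{1}{10} + 110717\right) + 209228 = \frac{1107169}{10} + 209228 = \frac{3199449}{10}$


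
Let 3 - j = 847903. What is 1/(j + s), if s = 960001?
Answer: 1/112101 ≈ 8.9205e-6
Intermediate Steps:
j = -847900 (j = 3 - 1*847903 = 3 - 847903 = -847900)
1/(j + s) = 1/(-847900 + 960001) = 1/112101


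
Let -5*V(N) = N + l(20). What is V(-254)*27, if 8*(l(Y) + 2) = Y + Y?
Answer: 6777/5 ≈ 1355.4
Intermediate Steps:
l(Y) = -2 + Y/4 (l(Y) = -2 + (Y + Y)/8 = -2 + (2*Y)/8 = -2 + Y/4)
V(N) = -3/5 - N/5 (V(N) = -(N + (-2 + (1/4)*20))/5 = -(N + (-2 + 5))/5 = -(N + 3)/5 = -(3 + N)/5 = -3/5 - N/5)
V(-254)*27 = (-3/5 - 1/5*(-254))*27 = (-3/5 + 254/5)*27 = (251/5)*27 = 6777/5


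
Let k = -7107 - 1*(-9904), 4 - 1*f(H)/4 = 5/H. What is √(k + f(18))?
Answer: √25307/3 ≈ 53.027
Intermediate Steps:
f(H) = 16 - 20/H
k = 2797 (k = -7107 + 9904 = 2797)
√(k + f(18)) = √(2797 + (16 - 20/18)) = √(2797 + (16 - 20*1/18)) = √(2797 + (16 - 10/9)) = √(2797 + 134/9) = √(25307/9) = √25307/3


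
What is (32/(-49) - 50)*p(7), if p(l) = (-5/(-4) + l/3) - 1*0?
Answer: -53363/294 ≈ -181.51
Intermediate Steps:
p(l) = 5/4 + l/3 (p(l) = (-5*(-1/4) + l*(1/3)) + 0 = (5/4 + l/3) + 0 = 5/4 + l/3)
(32/(-49) - 50)*p(7) = (32/(-49) - 50)*(5/4 + (1/3)*7) = (32*(-1/49) - 50)*(5/4 + 7/3) = (-32/49 - 50)*(43/12) = -2482/49*43/12 = -53363/294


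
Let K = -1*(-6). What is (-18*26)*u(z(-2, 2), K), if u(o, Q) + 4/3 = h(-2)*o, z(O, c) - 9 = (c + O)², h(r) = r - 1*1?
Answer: 13260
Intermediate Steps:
h(r) = -1 + r (h(r) = r - 1 = -1 + r)
K = 6
z(O, c) = 9 + (O + c)² (z(O, c) = 9 + (c + O)² = 9 + (O + c)²)
u(o, Q) = -4/3 - 3*o (u(o, Q) = -4/3 + (-1 - 2)*o = -4/3 - 3*o)
(-18*26)*u(z(-2, 2), K) = (-18*26)*(-4/3 - 3*(9 + (-2 + 2)²)) = -468*(-4/3 - 3*(9 + 0²)) = -468*(-4/3 - 3*(9 + 0)) = -468*(-4/3 - 3*9) = -468*(-4/3 - 27) = -468*(-85/3) = 13260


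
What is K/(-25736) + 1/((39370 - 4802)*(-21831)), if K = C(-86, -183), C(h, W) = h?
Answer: 8112527369/2427721943736 ≈ 0.0033416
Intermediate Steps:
K = -86
K/(-25736) + 1/((39370 - 4802)*(-21831)) = -86/(-25736) + 1/((39370 - 4802)*(-21831)) = -86*(-1/25736) - 1/21831/34568 = 43/12868 + (1/34568)*(-1/21831) = 43/12868 - 1/754654008 = 8112527369/2427721943736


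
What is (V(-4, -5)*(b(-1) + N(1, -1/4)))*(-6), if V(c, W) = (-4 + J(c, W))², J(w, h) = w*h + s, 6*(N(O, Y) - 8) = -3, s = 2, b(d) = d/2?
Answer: -13608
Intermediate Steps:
b(d) = d/2 (b(d) = d*(½) = d/2)
N(O, Y) = 15/2 (N(O, Y) = 8 + (⅙)*(-3) = 8 - ½ = 15/2)
J(w, h) = 2 + h*w (J(w, h) = w*h + 2 = h*w + 2 = 2 + h*w)
V(c, W) = (-2 + W*c)² (V(c, W) = (-4 + (2 + W*c))² = (-2 + W*c)²)
(V(-4, -5)*(b(-1) + N(1, -1/4)))*(-6) = ((-2 - 5*(-4))²*((½)*(-1) + 15/2))*(-6) = ((-2 + 20)²*(-½ + 15/2))*(-6) = (18²*7)*(-6) = (324*7)*(-6) = 2268*(-6) = -13608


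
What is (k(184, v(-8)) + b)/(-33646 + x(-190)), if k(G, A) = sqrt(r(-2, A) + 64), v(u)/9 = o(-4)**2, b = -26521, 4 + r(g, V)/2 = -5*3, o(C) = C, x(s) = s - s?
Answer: 26521/33646 - sqrt(26)/33646 ≈ 0.78808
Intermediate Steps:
x(s) = 0
r(g, V) = -38 (r(g, V) = -8 + 2*(-5*3) = -8 + 2*(-15) = -8 - 30 = -38)
v(u) = 144 (v(u) = 9*(-4)**2 = 9*16 = 144)
k(G, A) = sqrt(26) (k(G, A) = sqrt(-38 + 64) = sqrt(26))
(k(184, v(-8)) + b)/(-33646 + x(-190)) = (sqrt(26) - 26521)/(-33646 + 0) = (-26521 + sqrt(26))/(-33646) = (-26521 + sqrt(26))*(-1/33646) = 26521/33646 - sqrt(26)/33646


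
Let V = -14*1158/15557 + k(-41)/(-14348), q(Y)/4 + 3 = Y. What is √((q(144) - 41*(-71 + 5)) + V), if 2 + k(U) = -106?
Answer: 5*√407178440935595619/55802959 ≈ 57.175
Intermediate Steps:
q(Y) = -12 + 4*Y
k(U) = -108 (k(U) = -2 - 106 = -108)
V = -57732405/55802959 (V = -14*1158/15557 - 108/(-14348) = -16212*1/15557 - 108*(-1/14348) = -16212/15557 + 27/3587 = -57732405/55802959 ≈ -1.0346)
√((q(144) - 41*(-71 + 5)) + V) = √(((-12 + 4*144) - 41*(-71 + 5)) - 57732405/55802959) = √(((-12 + 576) - 41*(-66)) - 57732405/55802959) = √((564 + 2706) - 57732405/55802959) = √(3270 - 57732405/55802959) = √(182417943525/55802959) = 5*√407178440935595619/55802959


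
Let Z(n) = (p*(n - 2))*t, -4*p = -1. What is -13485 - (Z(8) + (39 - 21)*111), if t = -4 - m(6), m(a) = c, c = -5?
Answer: -30969/2 ≈ -15485.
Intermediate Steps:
m(a) = -5
t = 1 (t = -4 - 1*(-5) = -4 + 5 = 1)
p = 1/4 (p = -1/4*(-1) = 1/4 ≈ 0.25000)
Z(n) = -1/2 + n/4 (Z(n) = ((n - 2)/4)*1 = ((-2 + n)/4)*1 = (-1/2 + n/4)*1 = -1/2 + n/4)
-13485 - (Z(8) + (39 - 21)*111) = -13485 - ((-1/2 + (1/4)*8) + (39 - 21)*111) = -13485 - ((-1/2 + 2) + 18*111) = -13485 - (3/2 + 1998) = -13485 - 1*3999/2 = -13485 - 3999/2 = -30969/2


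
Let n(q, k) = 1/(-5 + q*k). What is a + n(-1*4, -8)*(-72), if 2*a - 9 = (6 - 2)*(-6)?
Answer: -61/6 ≈ -10.167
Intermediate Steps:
a = -15/2 (a = 9/2 + ((6 - 2)*(-6))/2 = 9/2 + (4*(-6))/2 = 9/2 + (½)*(-24) = 9/2 - 12 = -15/2 ≈ -7.5000)
n(q, k) = 1/(-5 + k*q)
a + n(-1*4, -8)*(-72) = -15/2 - 72/(-5 - (-8)*4) = -15/2 - 72/(-5 - 8*(-4)) = -15/2 - 72/(-5 + 32) = -15/2 - 72/27 = -15/2 + (1/27)*(-72) = -15/2 - 8/3 = -61/6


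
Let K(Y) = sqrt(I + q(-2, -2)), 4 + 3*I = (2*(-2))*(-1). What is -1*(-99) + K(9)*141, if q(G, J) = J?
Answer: 99 + 141*I*sqrt(2) ≈ 99.0 + 199.4*I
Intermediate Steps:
I = 0 (I = -4/3 + ((2*(-2))*(-1))/3 = -4/3 + (-4*(-1))/3 = -4/3 + (1/3)*4 = -4/3 + 4/3 = 0)
K(Y) = I*sqrt(2) (K(Y) = sqrt(0 - 2) = sqrt(-2) = I*sqrt(2))
-1*(-99) + K(9)*141 = -1*(-99) + (I*sqrt(2))*141 = 99 + 141*I*sqrt(2)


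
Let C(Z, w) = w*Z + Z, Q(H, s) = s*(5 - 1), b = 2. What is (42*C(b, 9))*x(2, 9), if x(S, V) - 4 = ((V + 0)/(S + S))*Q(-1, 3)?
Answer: 26040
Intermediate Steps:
Q(H, s) = 4*s (Q(H, s) = s*4 = 4*s)
C(Z, w) = Z + Z*w (C(Z, w) = Z*w + Z = Z + Z*w)
x(S, V) = 4 + 6*V/S (x(S, V) = 4 + ((V + 0)/(S + S))*(4*3) = 4 + (V/((2*S)))*12 = 4 + (V*(1/(2*S)))*12 = 4 + (V/(2*S))*12 = 4 + 6*V/S)
(42*C(b, 9))*x(2, 9) = (42*(2*(1 + 9)))*(4 + 6*9/2) = (42*(2*10))*(4 + 6*9*(½)) = (42*20)*(4 + 27) = 840*31 = 26040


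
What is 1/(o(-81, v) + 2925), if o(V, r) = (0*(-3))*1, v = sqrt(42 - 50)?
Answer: 1/2925 ≈ 0.00034188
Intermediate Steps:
v = 2*I*sqrt(2) (v = sqrt(-8) = 2*I*sqrt(2) ≈ 2.8284*I)
o(V, r) = 0 (o(V, r) = 0*1 = 0)
1/(o(-81, v) + 2925) = 1/(0 + 2925) = 1/2925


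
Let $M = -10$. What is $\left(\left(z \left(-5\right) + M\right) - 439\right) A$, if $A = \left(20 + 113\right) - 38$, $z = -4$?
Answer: $-40755$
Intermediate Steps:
$A = 95$ ($A = 133 - 38 = 95$)
$\left(\left(z \left(-5\right) + M\right) - 439\right) A = \left(\left(\left(-4\right) \left(-5\right) - 10\right) - 439\right) 95 = \left(\left(20 - 10\right) - 439\right) 95 = \left(10 - 439\right) 95 = \left(-429\right) 95 = -40755$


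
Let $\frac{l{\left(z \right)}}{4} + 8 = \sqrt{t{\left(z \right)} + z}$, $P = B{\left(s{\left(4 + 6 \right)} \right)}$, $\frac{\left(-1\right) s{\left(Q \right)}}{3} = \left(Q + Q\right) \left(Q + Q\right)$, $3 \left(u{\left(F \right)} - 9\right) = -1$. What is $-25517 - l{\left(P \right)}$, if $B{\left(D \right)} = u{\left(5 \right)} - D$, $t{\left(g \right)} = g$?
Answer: $-25485 - \frac{56 \sqrt{111}}{3} \approx -25682.0$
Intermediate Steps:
$u{\left(F \right)} = \frac{26}{3}$ ($u{\left(F \right)} = 9 + \frac{1}{3} \left(-1\right) = 9 - \frac{1}{3} = \frac{26}{3}$)
$s{\left(Q \right)} = - 12 Q^{2}$ ($s{\left(Q \right)} = - 3 \left(Q + Q\right) \left(Q + Q\right) = - 3 \cdot 2 Q 2 Q = - 3 \cdot 4 Q^{2} = - 12 Q^{2}$)
$B{\left(D \right)} = \frac{26}{3} - D$
$P = \frac{3626}{3}$ ($P = \frac{26}{3} - - 12 \left(4 + 6\right)^{2} = \frac{26}{3} - - 12 \cdot 10^{2} = \frac{26}{3} - \left(-12\right) 100 = \frac{26}{3} - -1200 = \frac{26}{3} + 1200 = \frac{3626}{3} \approx 1208.7$)
$l{\left(z \right)} = -32 + 4 \sqrt{2} \sqrt{z}$ ($l{\left(z \right)} = -32 + 4 \sqrt{z + z} = -32 + 4 \sqrt{2 z} = -32 + 4 \sqrt{2} \sqrt{z}$)
$-25517 - l{\left(P \right)} = -25517 - \left(-32 + 4 \sqrt{2} \sqrt{\frac{3626}{3}}\right) = -25517 - \left(-32 + 4 \sqrt{2} \frac{7 \sqrt{222}}{3}\right) = -25517 - \left(-32 + \frac{56 \sqrt{111}}{3}\right) = -25517 + \left(32 - \frac{56 \sqrt{111}}{3}\right) = -25485 - \frac{56 \sqrt{111}}{3}$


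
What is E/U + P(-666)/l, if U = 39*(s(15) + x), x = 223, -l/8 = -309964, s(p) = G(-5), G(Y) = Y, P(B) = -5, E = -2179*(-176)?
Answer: 475489714169/10541255712 ≈ 45.107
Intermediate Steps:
E = 383504
s(p) = -5
l = 2479712 (l = -8*(-309964) = 2479712)
U = 8502 (U = 39*(-5 + 223) = 39*218 = 8502)
E/U + P(-666)/l = 383504/8502 - 5/2479712 = 383504*(1/8502) - 5*1/2479712 = 191752/4251 - 5/2479712 = 475489714169/10541255712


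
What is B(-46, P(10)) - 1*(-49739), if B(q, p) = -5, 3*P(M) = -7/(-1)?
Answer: 49734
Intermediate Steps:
P(M) = 7/3 (P(M) = (-7/(-1))/3 = (-7*(-1))/3 = (⅓)*7 = 7/3)
B(-46, P(10)) - 1*(-49739) = -5 - 1*(-49739) = -5 + 49739 = 49734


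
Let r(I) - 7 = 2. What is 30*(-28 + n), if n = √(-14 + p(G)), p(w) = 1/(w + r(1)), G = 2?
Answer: -840 + 90*I*√187/11 ≈ -840.0 + 111.88*I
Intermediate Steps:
r(I) = 9 (r(I) = 7 + 2 = 9)
p(w) = 1/(9 + w) (p(w) = 1/(w + 9) = 1/(9 + w))
n = 3*I*√187/11 (n = √(-14 + 1/(9 + 2)) = √(-14 + 1/11) = √(-153/11) = 3*I*√187/11 ≈ 3.7295*I)
30*(-28 + n) = 30*(-28 + 3*I*√187/11) = -840 + 90*I*√187/11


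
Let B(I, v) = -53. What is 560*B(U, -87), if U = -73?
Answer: -29680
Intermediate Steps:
560*B(U, -87) = 560*(-53) = -29680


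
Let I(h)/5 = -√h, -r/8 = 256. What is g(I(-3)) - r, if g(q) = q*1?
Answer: 2048 - 5*I*√3 ≈ 2048.0 - 8.6602*I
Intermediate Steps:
r = -2048 (r = -8*256 = -2048)
I(h) = -5*√h (I(h) = 5*(-√h) = -5*√h)
g(q) = q
g(I(-3)) - r = -5*I*√3 - 1*(-2048) = -5*I*√3 + 2048 = 2048 - 5*I*√3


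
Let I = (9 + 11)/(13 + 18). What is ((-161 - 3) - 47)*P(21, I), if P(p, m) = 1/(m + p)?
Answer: -6541/671 ≈ -9.7481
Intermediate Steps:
I = 20/31 ≈ 0.64516
((-161 - 3) - 47)*P(21, I) = ((-161 - 3) - 47)/(20/31 + 21) = (-164 - 47)/(671/31) = -211*31/671 = -6541/671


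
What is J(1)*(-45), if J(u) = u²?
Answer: -45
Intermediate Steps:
J(1)*(-45) = 1²*(-45) = 1*(-45) = -45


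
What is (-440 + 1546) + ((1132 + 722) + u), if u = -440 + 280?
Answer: 2800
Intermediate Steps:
u = -160
(-440 + 1546) + ((1132 + 722) + u) = (-440 + 1546) + ((1132 + 722) - 160) = 1106 + (1854 - 160) = 1106 + 1694 = 2800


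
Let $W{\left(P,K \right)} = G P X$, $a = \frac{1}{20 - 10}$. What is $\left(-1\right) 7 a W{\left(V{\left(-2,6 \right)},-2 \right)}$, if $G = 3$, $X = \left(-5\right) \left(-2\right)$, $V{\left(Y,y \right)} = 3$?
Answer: $-63$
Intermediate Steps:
$a = \frac{1}{10} \approx 0.1$
$X = 10$
$W{\left(P,K \right)} = 30 P$ ($W{\left(P,K \right)} = 3 P 10 = 30 P$)
$\left(-1\right) 7 a W{\left(V{\left(-2,6 \right)},-2 \right)} = \left(-1\right) 7 \cdot \frac{1}{10} \cdot 30 \cdot 3 = \left(-7\right) \frac{1}{10} \cdot 90 = \left(- \frac{7}{10}\right) 90 = -63$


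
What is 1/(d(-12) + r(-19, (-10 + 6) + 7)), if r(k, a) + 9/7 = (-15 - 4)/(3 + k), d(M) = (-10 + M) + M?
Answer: -112/3819 ≈ -0.029327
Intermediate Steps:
d(M) = -10 + 2*M
r(k, a) = -9/7 - 19/(3 + k) (r(k, a) = -9/7 + (-15 - 4)/(3 + k) = -9/7 - 19/(3 + k))
1/(d(-12) + r(-19, (-10 + 6) + 7)) = 1/((-10 + 2*(-12)) + (-160 - 9*(-19))/(7*(3 - 19))) = 1/((-10 - 24) + (⅐)*(-160 + 171)/(-16)) = 1/(-34 + (⅐)*(-1/16)*11) = 1/(-34 - 11/112) = 1/(-3819/112) = -112/3819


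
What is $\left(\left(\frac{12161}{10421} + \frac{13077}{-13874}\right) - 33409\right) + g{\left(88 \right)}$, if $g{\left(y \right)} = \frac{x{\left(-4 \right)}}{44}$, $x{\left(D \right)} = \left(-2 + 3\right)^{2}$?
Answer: $- \frac{106265925919081}{3180780988} \approx -33409.0$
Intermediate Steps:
$x{\left(D \right)} = 1$ ($x{\left(D \right)} = 1^{2} = 1$)
$g{\left(y \right)} = \frac{1}{44}$ ($g{\left(y \right)} = 1 \cdot \frac{1}{44} = \frac{1}{44}$)
$\left(\left(\frac{12161}{10421} + \frac{13077}{-13874}\right) - 33409\right) + g{\left(88 \right)} = \left(\left(\frac{12161}{10421} + \frac{13077}{-13874}\right) - 33409\right) + \frac{1}{44} = \left(\left(12161 \cdot \frac{1}{10421} + 13077 \left(- \frac{1}{13874}\right)\right) - 33409\right) + \frac{1}{44} = \left(\left(\frac{12161}{10421} - \frac{13077}{13874}\right) - 33409\right) + \frac{1}{44} = \left(\frac{32446297}{144580954} - 33409\right) + \frac{1}{44} = - \frac{4830272645889}{144580954} + \frac{1}{44} = - \frac{106265925919081}{3180780988}$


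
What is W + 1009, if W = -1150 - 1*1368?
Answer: -1509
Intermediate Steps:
W = -2518 (W = -1150 - 1368 = -2518)
W + 1009 = -2518 + 1009 = -1509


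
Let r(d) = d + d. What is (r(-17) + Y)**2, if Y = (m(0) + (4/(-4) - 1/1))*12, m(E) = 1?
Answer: 2116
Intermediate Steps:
r(d) = 2*d
Y = -12 (Y = (1 + (4/(-4) - 1/1))*12 = (1 + (4*(-1/4) - 1*1))*12 = (1 + (-1 - 1))*12 = (1 - 2)*12 = -1*12 = -12)
(r(-17) + Y)**2 = (2*(-17) - 12)**2 = (-34 - 12)**2 = (-46)**2 = 2116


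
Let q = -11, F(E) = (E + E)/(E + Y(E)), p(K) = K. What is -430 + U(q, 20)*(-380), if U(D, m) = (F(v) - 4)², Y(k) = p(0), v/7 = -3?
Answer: -1950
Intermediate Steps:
v = -21 (v = 7*(-3) = -21)
Y(k) = 0
F(E) = 2 (F(E) = (E + E)/(E + 0) = (2*E)/E = 2)
U(D, m) = 4 (U(D, m) = (2 - 4)² = (-2)² = 4)
-430 + U(q, 20)*(-380) = -430 + 4*(-380) = -430 - 1520 = -1950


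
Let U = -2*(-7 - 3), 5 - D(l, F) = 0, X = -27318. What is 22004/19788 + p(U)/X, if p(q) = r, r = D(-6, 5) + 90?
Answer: 49935451/45047382 ≈ 1.1085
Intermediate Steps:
D(l, F) = 5 (D(l, F) = 5 - 1*0 = 5 + 0 = 5)
r = 95 (r = 5 + 90 = 95)
U = 20 (U = -2*(-10) = 20)
p(q) = 95
22004/19788 + p(U)/X = 22004/19788 + 95/(-27318) = 22004*(1/19788) + 95*(-1/27318) = 5501/4947 - 95/27318 = 49935451/45047382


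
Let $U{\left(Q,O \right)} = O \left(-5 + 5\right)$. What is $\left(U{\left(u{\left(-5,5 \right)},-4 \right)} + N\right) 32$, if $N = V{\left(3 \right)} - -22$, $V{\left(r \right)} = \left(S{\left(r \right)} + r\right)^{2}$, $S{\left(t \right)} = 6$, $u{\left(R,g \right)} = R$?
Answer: $3296$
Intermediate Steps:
$U{\left(Q,O \right)} = 0$ ($U{\left(Q,O \right)} = O 0 = 0$)
$V{\left(r \right)} = \left(6 + r\right)^{2}$
$N = 103$ ($N = \left(6 + 3\right)^{2} - -22 = 9^{2} + 22 = 81 + 22 = 103$)
$\left(U{\left(u{\left(-5,5 \right)},-4 \right)} + N\right) 32 = \left(0 + 103\right) 32 = 103 \cdot 32 = 3296$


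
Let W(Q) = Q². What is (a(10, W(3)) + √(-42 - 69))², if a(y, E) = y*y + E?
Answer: (109 + I*√111)² ≈ 11770.0 + 2296.8*I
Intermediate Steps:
a(y, E) = E + y² (a(y, E) = y² + E = E + y²)
(a(10, W(3)) + √(-42 - 69))² = ((3² + 10²) + √(-42 - 69))² = ((9 + 100) + √(-111))² = (109 + I*√111)²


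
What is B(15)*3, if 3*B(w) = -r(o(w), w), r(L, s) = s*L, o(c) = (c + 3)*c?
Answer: -4050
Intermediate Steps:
o(c) = c*(3 + c) (o(c) = (3 + c)*c = c*(3 + c))
r(L, s) = L*s
B(w) = -w²*(3 + w)/3 (B(w) = (-w*(3 + w)*w)/3 = (-w²*(3 + w))/3 = -w²*(3 + w)/3)
B(15)*3 = ((⅓)*15²*(-3 - 1*15))*3 = ((⅓)*225*(-3 - 15))*3 = ((⅓)*225*(-18))*3 = -1350*3 = -4050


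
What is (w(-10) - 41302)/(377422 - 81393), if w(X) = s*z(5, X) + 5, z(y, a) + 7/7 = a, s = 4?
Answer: -41341/296029 ≈ -0.13965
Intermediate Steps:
z(y, a) = -1 + a
w(X) = 1 + 4*X (w(X) = 4*(-1 + X) + 5 = (-4 + 4*X) + 5 = 1 + 4*X)
(w(-10) - 41302)/(377422 - 81393) = ((1 + 4*(-10)) - 41302)/(377422 - 81393) = ((1 - 40) - 41302)/296029 = (-39 - 41302)*(1/296029) = -41341*1/296029 = -41341/296029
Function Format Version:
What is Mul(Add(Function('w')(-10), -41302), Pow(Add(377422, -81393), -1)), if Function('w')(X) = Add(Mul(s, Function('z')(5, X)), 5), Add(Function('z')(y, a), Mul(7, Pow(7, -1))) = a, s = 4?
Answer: Rational(-41341, 296029) ≈ -0.13965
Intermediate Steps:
Function('z')(y, a) = Add(-1, a)
Function('w')(X) = Add(1, Mul(4, X)) (Function('w')(X) = Add(Mul(4, Add(-1, X)), 5) = Add(Add(-4, Mul(4, X)), 5) = Add(1, Mul(4, X)))
Mul(Add(Function('w')(-10), -41302), Pow(Add(377422, -81393), -1)) = Mul(Add(Add(1, Mul(4, -10)), -41302), Pow(Add(377422, -81393), -1)) = Mul(Add(Add(1, -40), -41302), Pow(296029, -1)) = Mul(Add(-39, -41302), Rational(1, 296029)) = Mul(-41341, Rational(1, 296029)) = Rational(-41341, 296029)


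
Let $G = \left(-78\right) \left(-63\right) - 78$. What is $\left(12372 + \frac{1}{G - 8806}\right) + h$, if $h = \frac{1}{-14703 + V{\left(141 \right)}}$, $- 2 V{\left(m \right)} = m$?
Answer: $\frac{1451255233993}{117301590} \approx 12372.0$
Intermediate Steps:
$G = 4836$ ($G = 4914 - 78 = 4836$)
$V{\left(m \right)} = - \frac{m}{2}$
$h = - \frac{2}{29547}$ ($h = \frac{1}{-14703 - \frac{141}{2}} = \frac{1}{- \frac{29547}{2}} = - \frac{2}{29547} \approx -6.7689 \cdot 10^{-5}$)
$\left(12372 + \frac{1}{G - 8806}\right) + h = \left(12372 + \frac{1}{4836 - 8806}\right) - \frac{2}{29547} = \left(12372 + \frac{1}{-3970}\right) - \frac{2}{29547} = \left(12372 - \frac{1}{3970}\right) - \frac{2}{29547} = \frac{49116839}{3970} - \frac{2}{29547} = \frac{1451255233993}{117301590}$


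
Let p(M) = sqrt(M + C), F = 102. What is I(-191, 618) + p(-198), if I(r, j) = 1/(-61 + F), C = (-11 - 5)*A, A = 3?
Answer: 1/41 + I*sqrt(246) ≈ 0.02439 + 15.684*I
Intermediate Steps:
C = -48 (C = (-11 - 5)*3 = -16*3 = -48)
p(M) = sqrt(-48 + M) (p(M) = sqrt(M - 48) = sqrt(-48 + M))
I(r, j) = 1/41 (I(r, j) = 1/(-61 + 102) = 1/41)
I(-191, 618) + p(-198) = 1/41 + sqrt(-48 - 198) = 1/41 + sqrt(-246) = 1/41 + I*sqrt(246)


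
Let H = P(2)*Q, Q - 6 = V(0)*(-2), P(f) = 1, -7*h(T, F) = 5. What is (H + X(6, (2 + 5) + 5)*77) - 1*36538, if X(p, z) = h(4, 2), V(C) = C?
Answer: -36587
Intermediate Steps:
h(T, F) = -5/7 (h(T, F) = -⅐*5 = -5/7)
X(p, z) = -5/7
Q = 6 (Q = 6 + 0*(-2) = 6 + 0 = 6)
H = 6 (H = 1*6 = 6)
(H + X(6, (2 + 5) + 5)*77) - 1*36538 = (6 - 5/7*77) - 1*36538 = (6 - 55) - 36538 = -49 - 36538 = -36587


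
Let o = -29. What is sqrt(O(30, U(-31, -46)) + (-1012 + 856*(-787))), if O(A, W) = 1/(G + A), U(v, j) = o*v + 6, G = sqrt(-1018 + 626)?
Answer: sqrt(-674684 + 1/(30 + 14*I*sqrt(2))) ≈ 0.e-5 - 821.39*I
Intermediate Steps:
G = 14*I*sqrt(2) (G = sqrt(-392) = 14*I*sqrt(2) ≈ 19.799*I)
U(v, j) = 6 - 29*v (U(v, j) = -29*v + 6 = 6 - 29*v)
O(A, W) = 1/(A + 14*I*sqrt(2)) (O(A, W) = 1/(14*I*sqrt(2) + A) = 1/(A + 14*I*sqrt(2)))
sqrt(O(30, U(-31, -46)) + (-1012 + 856*(-787))) = sqrt(1/(30 + 14*I*sqrt(2)) + (-1012 + 856*(-787))) = sqrt(1/(30 + 14*I*sqrt(2)) + (-1012 - 673672)) = sqrt(1/(30 + 14*I*sqrt(2)) - 674684) = sqrt(-674684 + 1/(30 + 14*I*sqrt(2)))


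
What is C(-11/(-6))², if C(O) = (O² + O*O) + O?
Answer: 5929/81 ≈ 73.198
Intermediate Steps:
C(O) = O + 2*O² (C(O) = (O² + O²) + O = 2*O² + O = O + 2*O²)
C(-11/(-6))² = ((-11/(-6))*(1 + 2*(-11/(-6))))² = ((-11*(-⅙))*(1 + 2*(-11*(-⅙))))² = (11*(1 + 2*(11/6))/6)² = (11*(1 + 11/3)/6)² = ((11/6)*(14/3))² = (77/9)² = 5929/81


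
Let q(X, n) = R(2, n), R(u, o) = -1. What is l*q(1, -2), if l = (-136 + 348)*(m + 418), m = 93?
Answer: -108332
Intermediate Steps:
l = 108332 (l = (-136 + 348)*(93 + 418) = 212*511 = 108332)
q(X, n) = -1
l*q(1, -2) = 108332*(-1) = -108332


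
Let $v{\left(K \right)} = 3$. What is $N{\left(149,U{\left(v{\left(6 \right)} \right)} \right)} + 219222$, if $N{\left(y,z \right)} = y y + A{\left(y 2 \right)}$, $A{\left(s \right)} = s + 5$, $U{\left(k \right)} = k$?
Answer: $241726$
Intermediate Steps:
$A{\left(s \right)} = 5 + s$
$N{\left(y,z \right)} = 5 + y^{2} + 2 y$ ($N{\left(y,z \right)} = y y + \left(5 + y 2\right) = y^{2} + \left(5 + 2 y\right) = 5 + y^{2} + 2 y$)
$N{\left(149,U{\left(v{\left(6 \right)} \right)} \right)} + 219222 = \left(5 + 149^{2} + 2 \cdot 149\right) + 219222 = \left(5 + 22201 + 298\right) + 219222 = 22504 + 219222 = 241726$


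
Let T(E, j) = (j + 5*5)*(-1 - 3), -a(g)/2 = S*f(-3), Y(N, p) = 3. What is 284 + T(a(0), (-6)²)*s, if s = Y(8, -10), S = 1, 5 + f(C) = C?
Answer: -448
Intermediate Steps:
f(C) = -5 + C
a(g) = 16 (a(g) = -2*(-5 - 3) = -2*(-8) = 16)
T(E, j) = -100 - 4*j (T(E, j) = (j + 25)*(-4) = (25 + j)*(-4) = -100 - 4*j)
s = 3
284 + T(a(0), (-6)²)*s = 284 + (-100 - 4*(-6)²)*3 = 284 + (-100 - 4*36)*3 = 284 + (-100 - 144)*3 = 284 - 244*3 = 284 - 732 = -448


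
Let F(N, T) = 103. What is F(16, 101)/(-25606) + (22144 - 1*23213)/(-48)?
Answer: 13683935/614544 ≈ 22.267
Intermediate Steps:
F(16, 101)/(-25606) + (22144 - 1*23213)/(-48) = 103/(-25606) + (22144 - 1*23213)/(-48) = 103*(-1/25606) + (22144 - 23213)*(-1/48) = -103/25606 - 1069*(-1/48) = -103/25606 + 1069/48 = 13683935/614544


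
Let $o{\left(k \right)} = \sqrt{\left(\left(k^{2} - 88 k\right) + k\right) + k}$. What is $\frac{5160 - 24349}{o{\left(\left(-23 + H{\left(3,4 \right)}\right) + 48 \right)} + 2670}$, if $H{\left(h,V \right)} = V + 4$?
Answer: $- \frac{17078210}{2376883} + \frac{19189 i \sqrt{1749}}{7130649} \approx -7.1851 + 0.11254 i$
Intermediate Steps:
$H{\left(h,V \right)} = 4 + V$
$o{\left(k \right)} = \sqrt{k^{2} - 86 k}$ ($o{\left(k \right)} = \sqrt{\left(k^{2} - 87 k\right) + k} = \sqrt{k^{2} - 86 k}$)
$\frac{5160 - 24349}{o{\left(\left(-23 + H{\left(3,4 \right)}\right) + 48 \right)} + 2670} = \frac{5160 - 24349}{\sqrt{\left(\left(-23 + \left(4 + 4\right)\right) + 48\right) \left(-86 + \left(\left(-23 + \left(4 + 4\right)\right) + 48\right)\right)} + 2670} = - \frac{19189}{\sqrt{\left(\left(-23 + 8\right) + 48\right) \left(-86 + \left(\left(-23 + 8\right) + 48\right)\right)} + 2670} = - \frac{19189}{\sqrt{\left(-15 + 48\right) \left(-86 + \left(-15 + 48\right)\right)} + 2670} = - \frac{19189}{\sqrt{33 \left(-86 + 33\right)} + 2670} = - \frac{19189}{\sqrt{33 \left(-53\right)} + 2670} = - \frac{19189}{\sqrt{-1749} + 2670} = - \frac{19189}{i \sqrt{1749} + 2670} = - \frac{19189}{2670 + i \sqrt{1749}}$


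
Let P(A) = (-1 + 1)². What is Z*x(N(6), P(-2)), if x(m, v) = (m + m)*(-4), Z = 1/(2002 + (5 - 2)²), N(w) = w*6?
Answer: -288/2011 ≈ -0.14321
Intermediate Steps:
N(w) = 6*w
P(A) = 0 (P(A) = 0² = 0)
Z = 1/2011 (Z = 1/(2002 + 3²) = 1/(2002 + 9) = 1/2011 ≈ 0.00049726)
x(m, v) = -8*m (x(m, v) = (2*m)*(-4) = -8*m)
Z*x(N(6), P(-2)) = (-48*6)/2011 = (-8*36)/2011 = (1/2011)*(-288) = -288/2011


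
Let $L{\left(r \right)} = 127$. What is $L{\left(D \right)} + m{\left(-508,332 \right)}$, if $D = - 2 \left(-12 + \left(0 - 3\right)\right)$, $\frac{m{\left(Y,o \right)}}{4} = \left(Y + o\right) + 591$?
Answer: $1787$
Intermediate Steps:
$m{\left(Y,o \right)} = 2364 + 4 Y + 4 o$ ($m{\left(Y,o \right)} = 4 \left(\left(Y + o\right) + 591\right) = 4 \left(591 + Y + o\right) = 2364 + 4 Y + 4 o$)
$D = 30$ ($D = - 2 \left(-12 + \left(0 - 3\right)\right) = - 2 \left(-12 - 3\right) = \left(-2\right) \left(-15\right) = 30$)
$L{\left(D \right)} + m{\left(-508,332 \right)} = 127 + \left(2364 + 4 \left(-508\right) + 4 \cdot 332\right) = 127 + \left(2364 - 2032 + 1328\right) = 127 + 1660 = 1787$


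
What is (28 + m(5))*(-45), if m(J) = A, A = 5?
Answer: -1485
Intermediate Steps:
m(J) = 5
(28 + m(5))*(-45) = (28 + 5)*(-45) = 33*(-45) = -1485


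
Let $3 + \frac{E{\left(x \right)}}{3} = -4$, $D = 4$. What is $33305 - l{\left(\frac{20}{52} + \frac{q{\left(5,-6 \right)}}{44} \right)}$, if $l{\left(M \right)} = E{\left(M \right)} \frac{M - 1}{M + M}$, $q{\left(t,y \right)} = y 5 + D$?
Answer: $\frac{3937235}{118} \approx 33366.0$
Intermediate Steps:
$E{\left(x \right)} = -21$ ($E{\left(x \right)} = -9 + 3 \left(-4\right) = -9 - 12 = -21$)
$q{\left(t,y \right)} = 4 + 5 y$ ($q{\left(t,y \right)} = y 5 + 4 = 5 y + 4 = 4 + 5 y$)
$l{\left(M \right)} = - \frac{21 \left(-1 + M\right)}{2 M}$ ($l{\left(M \right)} = - 21 \frac{M - 1}{M + M} = - 21 \frac{-1 + M}{2 M} = - \frac{21 \left(-1 + M\right)}{2 M}$)
$33305 - l{\left(\frac{20}{52} + \frac{q{\left(5,-6 \right)}}{44} \right)} = 33305 - \frac{21 \left(1 - \left(\frac{20}{52} + \frac{4 + 5 \left(-6\right)}{44}\right)\right)}{2 \left(\frac{20}{52} + \frac{4 + 5 \left(-6\right)}{44}\right)} = 33305 - \frac{21 \left(1 - \left(20 \cdot \frac{1}{52} + \left(4 - 30\right) \frac{1}{44}\right)\right)}{2 \left(20 \cdot \frac{1}{52} + \left(4 - 30\right) \frac{1}{44}\right)} = 33305 - \frac{21 \left(1 - \left(\frac{5}{13} - \frac{13}{22}\right)\right)}{2 \left(\frac{5}{13} - \frac{13}{22}\right)} = 33305 - \frac{21 \left(1 - - \frac{59}{286}\right)}{2 \left(- \frac{59}{286}\right)} = 33305 - \frac{21}{2} \left(- \frac{286}{59}\right) \left(1 + \frac{59}{286}\right) = 33305 - \frac{21}{2} \left(- \frac{286}{59}\right) \frac{345}{286} = 33305 - - \frac{7245}{118} = 33305 + \frac{7245}{118} = \frac{3937235}{118}$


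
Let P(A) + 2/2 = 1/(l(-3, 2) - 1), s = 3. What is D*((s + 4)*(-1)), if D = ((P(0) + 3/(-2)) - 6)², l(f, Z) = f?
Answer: -8575/16 ≈ -535.94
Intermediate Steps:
P(A) = -5/4 (P(A) = -1 + 1/(-3 - 1) = -1 + 1/(-4) = -1 - ¼ = -5/4)
D = 1225/16 (D = ((-5/4 + 3/(-2)) - 6)² = ((-5/4 - ½*3) - 6)² = ((-5/4 - 3/2) - 6)² = (-11/4 - 6)² = (-35/4)² = 1225/16 ≈ 76.563)
D*((s + 4)*(-1)) = 1225*((3 + 4)*(-1))/16 = 1225*(7*(-1))/16 = (1225/16)*(-7) = -8575/16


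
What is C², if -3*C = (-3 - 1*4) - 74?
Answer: 729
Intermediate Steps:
C = 27 (C = -((-3 - 1*4) - 74)/3 = -((-3 - 4) - 74)/3 = -(-7 - 74)/3 = -⅓*(-81) = 27)
C² = 27² = 729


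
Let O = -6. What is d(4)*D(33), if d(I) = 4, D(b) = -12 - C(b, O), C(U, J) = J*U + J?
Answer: 768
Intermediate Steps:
C(U, J) = J + J*U
D(b) = -6 + 6*b (D(b) = -12 - (-6)*(1 + b) = -12 - (-6 - 6*b) = -12 + (6 + 6*b) = -6 + 6*b)
d(4)*D(33) = 4*(-6 + 6*33) = 4*(-6 + 198) = 4*192 = 768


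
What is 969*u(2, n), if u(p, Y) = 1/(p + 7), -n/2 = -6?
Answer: 323/3 ≈ 107.67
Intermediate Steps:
n = 12 (n = -2*(-6) = 12)
u(p, Y) = 1/(7 + p)
969*u(2, n) = 969/(7 + 2) = 969/9 = 969*(⅑) = 323/3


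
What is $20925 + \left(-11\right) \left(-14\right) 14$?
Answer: $23081$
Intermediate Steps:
$20925 + \left(-11\right) \left(-14\right) 14 = 20925 + 154 \cdot 14 = 20925 + 2156 = 23081$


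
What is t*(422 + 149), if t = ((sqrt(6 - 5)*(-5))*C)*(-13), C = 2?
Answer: 74230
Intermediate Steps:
t = 130 (t = ((sqrt(6 - 5)*(-5))*2)*(-13) = ((sqrt(1)*(-5))*2)*(-13) = ((1*(-5))*2)*(-13) = -5*2*(-13) = -10*(-13) = 130)
t*(422 + 149) = 130*(422 + 149) = 130*571 = 74230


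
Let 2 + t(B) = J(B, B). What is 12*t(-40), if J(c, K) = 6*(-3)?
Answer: -240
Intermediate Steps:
J(c, K) = -18
t(B) = -20 (t(B) = -2 - 18 = -20)
12*t(-40) = 12*(-20) = -240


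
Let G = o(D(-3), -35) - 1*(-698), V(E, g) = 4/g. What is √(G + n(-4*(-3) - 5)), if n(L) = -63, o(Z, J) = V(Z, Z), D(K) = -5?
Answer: √15855/5 ≈ 25.183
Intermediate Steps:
o(Z, J) = 4/Z
G = 3486/5 (G = 4/(-5) - 1*(-698) = 4*(-⅕) + 698 = -⅘ + 698 = 3486/5 ≈ 697.20)
√(G + n(-4*(-3) - 5)) = √(3486/5 - 63) = √(3171/5) = √15855/5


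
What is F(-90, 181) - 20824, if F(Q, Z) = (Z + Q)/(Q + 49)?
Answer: -853875/41 ≈ -20826.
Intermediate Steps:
F(Q, Z) = (Q + Z)/(49 + Q)
F(-90, 181) - 20824 = (-90 + 181)/(49 - 90) - 20824 = 91/(-41) - 20824 = -1/41*91 - 20824 = -91/41 - 20824 = -853875/41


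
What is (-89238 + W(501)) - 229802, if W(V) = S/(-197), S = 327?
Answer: -62851207/197 ≈ -3.1904e+5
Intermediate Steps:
W(V) = -327/197 (W(V) = 327/(-197) = 327*(-1/197) = -327/197)
(-89238 + W(501)) - 229802 = (-89238 - 327/197) - 229802 = -17580213/197 - 229802 = -62851207/197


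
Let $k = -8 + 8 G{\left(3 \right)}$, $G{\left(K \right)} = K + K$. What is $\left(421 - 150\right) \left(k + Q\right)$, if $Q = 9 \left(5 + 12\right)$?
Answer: $52303$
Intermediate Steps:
$G{\left(K \right)} = 2 K$
$Q = 153$ ($Q = 9 \cdot 17 = 153$)
$k = 40$ ($k = -8 + 8 \cdot 2 \cdot 3 = -8 + 8 \cdot 6 = -8 + 48 = 40$)
$\left(421 - 150\right) \left(k + Q\right) = \left(421 - 150\right) \left(40 + 153\right) = 271 \cdot 193 = 52303$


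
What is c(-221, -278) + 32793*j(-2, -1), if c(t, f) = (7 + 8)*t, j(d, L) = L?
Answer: -36108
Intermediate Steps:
c(t, f) = 15*t
c(-221, -278) + 32793*j(-2, -1) = 15*(-221) + 32793*(-1) = -3315 - 32793 = -36108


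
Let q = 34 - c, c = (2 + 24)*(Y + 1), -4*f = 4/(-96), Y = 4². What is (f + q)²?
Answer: 1534053889/9216 ≈ 1.6646e+5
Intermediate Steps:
Y = 16
f = 1/96 (f = -1/(-96) = -(-1)/96 = -¼*(-1/24) = 1/96 ≈ 0.010417)
c = 442 (c = (2 + 24)*(16 + 1) = 26*17 = 442)
q = -408 (q = 34 - 1*442 = 34 - 442 = -408)
(f + q)² = (1/96 - 408)² = (-39167/96)² = 1534053889/9216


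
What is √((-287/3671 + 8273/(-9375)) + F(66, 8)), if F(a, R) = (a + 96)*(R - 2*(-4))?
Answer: 2*√1227567337776870/1376625 ≈ 50.902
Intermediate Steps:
F(a, R) = (8 + R)*(96 + a) (F(a, R) = (96 + a)*(R + 8) = (96 + a)*(8 + R) = (8 + R)*(96 + a))
√((-287/3671 + 8273/(-9375)) + F(66, 8)) = √((-287/3671 + 8273/(-9375)) + (768 + 8*66 + 96*8 + 8*66)) = √((-287*1/3671 + 8273*(-1/9375)) + (768 + 528 + 768 + 528)) = √((-287/3671 - 8273/9375) + 2592) = √(-33060808/34415625 + 2592) = √(89172239192/34415625) = 2*√1227567337776870/1376625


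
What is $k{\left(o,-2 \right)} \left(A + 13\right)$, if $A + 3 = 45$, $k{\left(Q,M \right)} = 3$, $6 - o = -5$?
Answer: $165$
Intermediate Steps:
$o = 11$ ($o = 6 - -5 = 6 + 5 = 11$)
$A = 42$ ($A = -3 + 45 = 42$)
$k{\left(o,-2 \right)} \left(A + 13\right) = 3 \left(42 + 13\right) = 3 \cdot 55 = 165$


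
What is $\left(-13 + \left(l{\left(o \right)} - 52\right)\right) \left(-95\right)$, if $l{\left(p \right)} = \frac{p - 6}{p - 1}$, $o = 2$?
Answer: $6555$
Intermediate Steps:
$l{\left(p \right)} = \frac{-6 + p}{-1 + p}$
$\left(-13 + \left(l{\left(o \right)} - 52\right)\right) \left(-95\right) = \left(-13 - \left(52 - \frac{-6 + 2}{-1 + 2}\right)\right) \left(-95\right) = \left(-13 - \left(52 - 1^{-1} \left(-4\right)\right)\right) \left(-95\right) = \left(-13 + \left(1 \left(-4\right) - 52\right)\right) \left(-95\right) = \left(-13 - 56\right) \left(-95\right) = \left(-69\right) \left(-95\right) = 6555$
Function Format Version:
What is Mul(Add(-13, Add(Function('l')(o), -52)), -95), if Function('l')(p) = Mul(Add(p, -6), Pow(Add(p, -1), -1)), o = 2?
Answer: 6555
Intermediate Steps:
Function('l')(p) = Mul(Pow(Add(-1, p), -1), Add(-6, p)) (Function('l')(p) = Mul(Add(-6, p), Pow(Add(-1, p), -1)) = Mul(Pow(Add(-1, p), -1), Add(-6, p)))
Mul(Add(-13, Add(Function('l')(o), -52)), -95) = Mul(Add(-13, Add(Mul(Pow(Add(-1, 2), -1), Add(-6, 2)), -52)), -95) = Mul(Add(-13, Add(Mul(Pow(1, -1), -4), -52)), -95) = Mul(Add(-13, Add(Mul(1, -4), -52)), -95) = Mul(Add(-13, Add(-4, -52)), -95) = Mul(Add(-13, -56), -95) = Mul(-69, -95) = 6555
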